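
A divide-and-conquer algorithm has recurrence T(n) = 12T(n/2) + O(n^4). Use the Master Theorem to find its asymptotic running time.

Master Theorem for T(n) = 12T(n/2) + O(n^4):

a = 12, b = 2, c = 4
log_b(a) = log_2(12) = 3.5850

Case 3: c = 4 > log_2(12) = 3.5850
T(n) = O(n^4) = O(n^4)

For T(n) = 12T(n/2) + O(n^4): log_2(12) = 3.5850. This is Case 3 of the Master Theorem (c > log_b(a), work dominated by root), giving O(n^4).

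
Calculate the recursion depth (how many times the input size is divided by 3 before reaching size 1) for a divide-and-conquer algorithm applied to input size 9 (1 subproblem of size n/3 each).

For divide and conquer with division factor 3:

Problem sizes at each level:
Level 0: 9
Level 1: 3
Level 2: 1

The root is level 0 and the size-1 base case is level 2 (the tree spans levels 0 through 2, i.e. 3 levels counting the root), so the depth is the number of divisions: log_3(9) = 2

The recursion tree depth is log_3(9) = 2. At each level, the problem size is divided by 3, so it takes 2 divisions to reduce to a base case of size 1. The algorithm makes 1 recursive call at each level.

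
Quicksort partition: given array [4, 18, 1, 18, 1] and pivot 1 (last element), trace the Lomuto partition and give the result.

Lomuto partition with pivot = 1:

Initial array: [4, 18, 1, 18, 1]

arr[0]=4 > 1: no swap
arr[1]=18 > 1: no swap
arr[2]=1 <= 1: swap with position 0, array becomes [1, 18, 4, 18, 1]
arr[3]=18 > 1: no swap

Place pivot at position 1: [1, 1, 4, 18, 18]
Pivot position: 1

After partitioning with pivot 1, the array becomes [1, 1, 4, 18, 18]. The pivot is placed at index 1. All elements to the left of the pivot are <= 1, and all elements to the right are > 1.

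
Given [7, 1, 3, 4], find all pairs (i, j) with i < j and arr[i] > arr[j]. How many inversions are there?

Finding inversions in [7, 1, 3, 4]:

(0, 1): arr[0]=7 > arr[1]=1
(0, 2): arr[0]=7 > arr[2]=3
(0, 3): arr[0]=7 > arr[3]=4

Total inversions: 3

The array has 3 inversion(s): (0,1), (0,2), (0,3). Each pair (i,j) satisfies i < j and arr[i] > arr[j].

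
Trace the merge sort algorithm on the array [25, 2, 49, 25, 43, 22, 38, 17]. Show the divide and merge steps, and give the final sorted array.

Merge sort trace:

Split: [25, 2, 49, 25, 43, 22, 38, 17] -> [25, 2, 49, 25] and [43, 22, 38, 17]
  Split: [25, 2, 49, 25] -> [25, 2] and [49, 25]
    Split: [25, 2] -> [25] and [2]
    Merge: [25] + [2] -> [2, 25]
    Split: [49, 25] -> [49] and [25]
    Merge: [49] + [25] -> [25, 49]
  Merge: [2, 25] + [25, 49] -> [2, 25, 25, 49]
  Split: [43, 22, 38, 17] -> [43, 22] and [38, 17]
    Split: [43, 22] -> [43] and [22]
    Merge: [43] + [22] -> [22, 43]
    Split: [38, 17] -> [38] and [17]
    Merge: [38] + [17] -> [17, 38]
  Merge: [22, 43] + [17, 38] -> [17, 22, 38, 43]
Merge: [2, 25, 25, 49] + [17, 22, 38, 43] -> [2, 17, 22, 25, 25, 38, 43, 49]

Final sorted array: [2, 17, 22, 25, 25, 38, 43, 49]

The merge sort proceeds by recursively splitting the array and merging sorted halves.
After all merges, the sorted array is [2, 17, 22, 25, 25, 38, 43, 49].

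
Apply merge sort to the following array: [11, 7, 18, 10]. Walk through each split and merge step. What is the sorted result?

Merge sort trace:

Split: [11, 7, 18, 10] -> [11, 7] and [18, 10]
  Split: [11, 7] -> [11] and [7]
  Merge: [11] + [7] -> [7, 11]
  Split: [18, 10] -> [18] and [10]
  Merge: [18] + [10] -> [10, 18]
Merge: [7, 11] + [10, 18] -> [7, 10, 11, 18]

Final sorted array: [7, 10, 11, 18]

The merge sort proceeds by recursively splitting the array and merging sorted halves.
After all merges, the sorted array is [7, 10, 11, 18].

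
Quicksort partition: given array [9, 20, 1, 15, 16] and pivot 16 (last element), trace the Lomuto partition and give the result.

Lomuto partition with pivot = 16:

Initial array: [9, 20, 1, 15, 16]

arr[0]=9 <= 16: swap with position 0, array becomes [9, 20, 1, 15, 16]
arr[1]=20 > 16: no swap
arr[2]=1 <= 16: swap with position 1, array becomes [9, 1, 20, 15, 16]
arr[3]=15 <= 16: swap with position 2, array becomes [9, 1, 15, 20, 16]

Place pivot at position 3: [9, 1, 15, 16, 20]
Pivot position: 3

After partitioning with pivot 16, the array becomes [9, 1, 15, 16, 20]. The pivot is placed at index 3. All elements to the left of the pivot are <= 16, and all elements to the right are > 16.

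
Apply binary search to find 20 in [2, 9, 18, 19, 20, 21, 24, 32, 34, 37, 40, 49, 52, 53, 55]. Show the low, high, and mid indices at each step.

Binary search for 20 in [2, 9, 18, 19, 20, 21, 24, 32, 34, 37, 40, 49, 52, 53, 55]:

lo=0, hi=14, mid=7, arr[mid]=32 -> 32 > 20, search left half
lo=0, hi=6, mid=3, arr[mid]=19 -> 19 < 20, search right half
lo=4, hi=6, mid=5, arr[mid]=21 -> 21 > 20, search left half
lo=4, hi=4, mid=4, arr[mid]=20 -> Found target at index 4!

Binary search finds 20 at index 4 after 4 comparisons. The search repeatedly halves the search space by comparing with the middle element.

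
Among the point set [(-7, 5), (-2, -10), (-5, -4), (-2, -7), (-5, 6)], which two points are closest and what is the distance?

Computing all pairwise distances among 5 points:

d((-7, 5), (-2, -10)) = 15.8114
d((-7, 5), (-5, -4)) = 9.2195
d((-7, 5), (-2, -7)) = 13.0
d((-7, 5), (-5, 6)) = 2.2361 <-- minimum
d((-2, -10), (-5, -4)) = 6.7082
d((-2, -10), (-2, -7)) = 3.0
d((-2, -10), (-5, 6)) = 16.2788
d((-5, -4), (-2, -7)) = 4.2426
d((-5, -4), (-5, 6)) = 10.0
d((-2, -7), (-5, 6)) = 13.3417

Closest pair: (-7, 5) and (-5, 6) with distance 2.2361

The closest pair is (-7, 5) and (-5, 6) with Euclidean distance 2.2361. For 5 points, brute-force pairwise comparison is shown above. For large n, the divide-and-conquer algorithm (sort by x, recurse on halves, check the dividing strip) achieves O(n log n).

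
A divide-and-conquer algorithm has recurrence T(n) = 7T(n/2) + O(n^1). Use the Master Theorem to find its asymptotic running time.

Master Theorem for T(n) = 7T(n/2) + O(n^1):

a = 7, b = 2, c = 1
log_b(a) = log_2(7) = 2.8074

Case 1: c = 1 < log_2(7) = 2.8074
T(n) = O(n^(log_2 7))

For T(n) = 7T(n/2) + O(n^1): log_2(7) = 2.8074. This is Case 1 of the Master Theorem (c < log_b(a), work dominated by leaves), giving O(n^(log_2 7)).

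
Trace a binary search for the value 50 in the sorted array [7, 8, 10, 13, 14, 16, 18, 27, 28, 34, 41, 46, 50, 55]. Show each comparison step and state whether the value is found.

Binary search for 50 in [7, 8, 10, 13, 14, 16, 18, 27, 28, 34, 41, 46, 50, 55]:

lo=0, hi=13, mid=6, arr[mid]=18 -> 18 < 50, search right half
lo=7, hi=13, mid=10, arr[mid]=41 -> 41 < 50, search right half
lo=11, hi=13, mid=12, arr[mid]=50 -> Found target at index 12!

Binary search finds 50 at index 12 after 3 comparisons. The search repeatedly halves the search space by comparing with the middle element.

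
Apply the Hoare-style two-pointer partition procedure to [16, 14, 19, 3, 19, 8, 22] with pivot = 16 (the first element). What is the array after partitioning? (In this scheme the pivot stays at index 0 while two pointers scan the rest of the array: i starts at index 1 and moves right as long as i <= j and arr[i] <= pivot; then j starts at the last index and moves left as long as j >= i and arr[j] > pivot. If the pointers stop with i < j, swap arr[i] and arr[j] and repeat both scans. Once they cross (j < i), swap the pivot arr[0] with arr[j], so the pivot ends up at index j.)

Hoare-style two-pointer partition with pivot = 16:

Initial array: [16, 14, 19, 3, 19, 8, 22]

Pointers start at i = 1, j = 6.
i stops at index 2 (arr[2]=19 > 16), j stops at index 5 (arr[5]=8 <= 16): swap arr[2] and arr[5], array becomes [16, 14, 8, 3, 19, 19, 22]
i ends at 4, j ends at 3: the pointers have crossed (j < i), so scanning stops.

Swap pivot arr[0] with arr[3] to place pivot at position 3: [3, 14, 8, 16, 19, 19, 22]
Pivot position: 3

After partitioning with pivot 16, the array becomes [3, 14, 8, 16, 19, 19, 22]. The pivot is placed at index 3. All elements to the left of the pivot are <= 16, and all elements to the right are > 16.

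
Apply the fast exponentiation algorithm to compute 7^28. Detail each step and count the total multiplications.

Computing 7^28 by squaring (build up from 7^1; each line after the first costs one multiplication):

7^1 = 7
7^2 = (7^1)^2 = 7^2 = 49
7^3 = 7 * 7^2 = 7 * 49 = 343
7^6 = (7^3)^2 = 343^2 = 117649
7^7 = 7 * 7^6 = 7 * 117649 = 823543
7^14 = (7^7)^2 = 823543^2 = 678223072849
7^28 = (7^14)^2 = 678223072849^2 = 459986536544739960976801

Result: 459986536544739960976801
Multiplications needed: 6 (6 lines after 7^1)

7^28 = 459986536544739960976801. Using exponentiation by squaring, this requires 6 multiplications. The key idea: if the exponent is even, square the half-power; if odd, multiply by the base once.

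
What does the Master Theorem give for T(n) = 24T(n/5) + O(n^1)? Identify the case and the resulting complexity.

Master Theorem for T(n) = 24T(n/5) + O(n^1):

a = 24, b = 5, c = 1
log_b(a) = log_5(24) = 1.9746

Case 1: c = 1 < log_5(24) = 1.9746
T(n) = O(n^(log_5 24))

For T(n) = 24T(n/5) + O(n^1): log_5(24) = 1.9746. This is Case 1 of the Master Theorem (c < log_b(a), work dominated by leaves), giving O(n^(log_5 24)).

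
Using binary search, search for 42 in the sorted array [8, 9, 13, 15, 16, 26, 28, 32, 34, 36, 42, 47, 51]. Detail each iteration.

Binary search for 42 in [8, 9, 13, 15, 16, 26, 28, 32, 34, 36, 42, 47, 51]:

lo=0, hi=12, mid=6, arr[mid]=28 -> 28 < 42, search right half
lo=7, hi=12, mid=9, arr[mid]=36 -> 36 < 42, search right half
lo=10, hi=12, mid=11, arr[mid]=47 -> 47 > 42, search left half
lo=10, hi=10, mid=10, arr[mid]=42 -> Found target at index 10!

Binary search finds 42 at index 10 after 4 comparisons. The search repeatedly halves the search space by comparing with the middle element.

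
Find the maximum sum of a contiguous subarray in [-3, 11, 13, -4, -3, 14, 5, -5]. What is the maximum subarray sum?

Using Kadane's algorithm on [-3, 11, 13, -4, -3, 14, 5, -5]:

Scanning through the array:
Position 1 (value 11): max_ending_here = 11, max_so_far = 11
Position 2 (value 13): max_ending_here = 24, max_so_far = 24
Position 3 (value -4): max_ending_here = 20, max_so_far = 24
Position 4 (value -3): max_ending_here = 17, max_so_far = 24
Position 5 (value 14): max_ending_here = 31, max_so_far = 31
Position 6 (value 5): max_ending_here = 36, max_so_far = 36
Position 7 (value -5): max_ending_here = 31, max_so_far = 36

Maximum subarray: [11, 13, -4, -3, 14, 5]
Maximum sum: 36

The maximum subarray is [11, 13, -4, -3, 14, 5] with sum 36. This subarray runs from index 1 to index 6.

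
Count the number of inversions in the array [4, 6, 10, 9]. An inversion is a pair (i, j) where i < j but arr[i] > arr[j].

Finding inversions in [4, 6, 10, 9]:

(2, 3): arr[2]=10 > arr[3]=9

Total inversions: 1

The array has 1 inversion(s): (2,3). Each pair (i,j) satisfies i < j and arr[i] > arr[j].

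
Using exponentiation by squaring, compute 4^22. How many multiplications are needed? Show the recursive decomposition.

Computing 4^22 by squaring (build up from 4^1; each line after the first costs one multiplication):

4^1 = 4
4^2 = (4^1)^2 = 4^2 = 16
4^4 = (4^2)^2 = 16^2 = 256
4^5 = 4 * 4^4 = 4 * 256 = 1024
4^10 = (4^5)^2 = 1024^2 = 1048576
4^11 = 4 * 4^10 = 4 * 1048576 = 4194304
4^22 = (4^11)^2 = 4194304^2 = 17592186044416

Result: 17592186044416
Multiplications needed: 6 (6 lines after 4^1)

4^22 = 17592186044416. Using exponentiation by squaring, this requires 6 multiplications. The key idea: if the exponent is even, square the half-power; if odd, multiply by the base once.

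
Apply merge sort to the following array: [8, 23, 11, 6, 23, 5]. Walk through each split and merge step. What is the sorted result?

Merge sort trace:

Split: [8, 23, 11, 6, 23, 5] -> [8, 23, 11] and [6, 23, 5]
  Split: [8, 23, 11] -> [8] and [23, 11]
    Split: [23, 11] -> [23] and [11]
    Merge: [23] + [11] -> [11, 23]
  Merge: [8] + [11, 23] -> [8, 11, 23]
  Split: [6, 23, 5] -> [6] and [23, 5]
    Split: [23, 5] -> [23] and [5]
    Merge: [23] + [5] -> [5, 23]
  Merge: [6] + [5, 23] -> [5, 6, 23]
Merge: [8, 11, 23] + [5, 6, 23] -> [5, 6, 8, 11, 23, 23]

Final sorted array: [5, 6, 8, 11, 23, 23]

The merge sort proceeds by recursively splitting the array and merging sorted halves.
After all merges, the sorted array is [5, 6, 8, 11, 23, 23].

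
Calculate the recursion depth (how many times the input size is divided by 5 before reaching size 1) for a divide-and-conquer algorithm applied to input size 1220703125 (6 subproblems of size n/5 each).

For divide and conquer with division factor 5:

Problem sizes at each level:
Level 0: 1220703125
Level 1: 244140625
Level 2: 48828125
Level 3: 9765625
Level 4: 1953125
Level 5: 390625
Level 6: 78125
Level 7: 15625
Level 8: 3125
Level 9: 625
Level 10: 125
Level 11: 25
Level 12: 5
Level 13: 1

The root is level 0 and the size-1 base case is level 13 (the tree spans levels 0 through 13, i.e. 14 levels counting the root), so the depth is the number of divisions: log_5(1220703125) = 13

The recursion tree depth is log_5(1220703125) = 13. At each level, the problem size is divided by 5, so it takes 13 divisions to reduce to a base case of size 1. The algorithm makes 6 recursive calls at each level.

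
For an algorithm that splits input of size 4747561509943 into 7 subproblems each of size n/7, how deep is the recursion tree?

For divide and conquer with division factor 7:

Problem sizes at each level:
Level 0: 4747561509943
Level 1: 678223072849
Level 2: 96889010407
Level 3: 13841287201
Level 4: 1977326743
Level 5: 282475249
Level 6: 40353607
Level 7: 5764801
Level 8: 823543
Level 9: 117649
Level 10: 16807
Level 11: 2401
Level 12: 343
Level 13: 49
Level 14: 7
Level 15: 1

The root is level 0 and the size-1 base case is level 15 (the tree spans levels 0 through 15, i.e. 16 levels counting the root), so the depth is the number of divisions: log_7(4747561509943) = 15

The recursion tree depth is log_7(4747561509943) = 15. At each level, the problem size is divided by 7, so it takes 15 divisions to reduce to a base case of size 1. The algorithm makes 7 recursive calls at each level.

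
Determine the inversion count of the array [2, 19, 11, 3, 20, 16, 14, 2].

Finding inversions in [2, 19, 11, 3, 20, 16, 14, 2]:

(1, 2): arr[1]=19 > arr[2]=11
(1, 3): arr[1]=19 > arr[3]=3
(1, 5): arr[1]=19 > arr[5]=16
(1, 6): arr[1]=19 > arr[6]=14
(1, 7): arr[1]=19 > arr[7]=2
(2, 3): arr[2]=11 > arr[3]=3
(2, 7): arr[2]=11 > arr[7]=2
(3, 7): arr[3]=3 > arr[7]=2
(4, 5): arr[4]=20 > arr[5]=16
(4, 6): arr[4]=20 > arr[6]=14
(4, 7): arr[4]=20 > arr[7]=2
(5, 6): arr[5]=16 > arr[6]=14
(5, 7): arr[5]=16 > arr[7]=2
(6, 7): arr[6]=14 > arr[7]=2

Total inversions: 14

The array has 14 inversion(s): (1,2), (1,3), (1,5), (1,6), (1,7), (2,3), (2,7), (3,7), (4,5), (4,6), (4,7), (5,6), (5,7), (6,7). Each pair (i,j) satisfies i < j and arr[i] > arr[j].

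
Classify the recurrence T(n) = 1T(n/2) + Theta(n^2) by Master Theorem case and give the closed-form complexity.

Master Theorem for T(n) = 1T(n/2) + O(n^2):

a = 1, b = 2, c = 2
log_b(a) = log_2(1) = 0.0000

Case 3: c = 2 > log_2(1) = 0.0000
T(n) = O(n^2) = O(n^2)

For T(n) = 1T(n/2) + O(n^2): log_2(1) = 0.0000. This is Case 3 of the Master Theorem (c > log_b(a), work dominated by root), giving O(n^2).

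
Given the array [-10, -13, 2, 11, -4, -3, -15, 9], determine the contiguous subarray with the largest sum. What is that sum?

Using Kadane's algorithm on [-10, -13, 2, 11, -4, -3, -15, 9]:

Scanning through the array:
Position 1 (value -13): max_ending_here = -13, max_so_far = -10
Position 2 (value 2): max_ending_here = 2, max_so_far = 2
Position 3 (value 11): max_ending_here = 13, max_so_far = 13
Position 4 (value -4): max_ending_here = 9, max_so_far = 13
Position 5 (value -3): max_ending_here = 6, max_so_far = 13
Position 6 (value -15): max_ending_here = -9, max_so_far = 13
Position 7 (value 9): max_ending_here = 9, max_so_far = 13

Maximum subarray: [2, 11]
Maximum sum: 13

The maximum subarray is [2, 11] with sum 13. This subarray runs from index 2 to index 3.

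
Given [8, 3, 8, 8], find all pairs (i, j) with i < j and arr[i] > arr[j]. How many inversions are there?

Finding inversions in [8, 3, 8, 8]:

(0, 1): arr[0]=8 > arr[1]=3

Total inversions: 1

The array has 1 inversion(s): (0,1). Each pair (i,j) satisfies i < j and arr[i] > arr[j].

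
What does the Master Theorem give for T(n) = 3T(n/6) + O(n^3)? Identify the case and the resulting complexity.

Master Theorem for T(n) = 3T(n/6) + O(n^3):

a = 3, b = 6, c = 3
log_b(a) = log_6(3) = 0.6131

Case 3: c = 3 > log_6(3) = 0.6131
T(n) = O(n^3) = O(n^3)

For T(n) = 3T(n/6) + O(n^3): log_6(3) = 0.6131. This is Case 3 of the Master Theorem (c > log_b(a), work dominated by root), giving O(n^3).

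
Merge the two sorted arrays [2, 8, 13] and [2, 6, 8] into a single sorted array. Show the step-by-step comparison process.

Merging process:

Compare 2 vs 2: take 2 from left. Merged: [2]
Compare 8 vs 2: take 2 from right. Merged: [2, 2]
Compare 8 vs 6: take 6 from right. Merged: [2, 2, 6]
Compare 8 vs 8: take 8 from left. Merged: [2, 2, 6, 8]
Compare 13 vs 8: take 8 from right. Merged: [2, 2, 6, 8, 8]
Append remaining from left: [13]. Merged: [2, 2, 6, 8, 8, 13]

Final merged array: [2, 2, 6, 8, 8, 13]
Total comparisons: 5

The merged array is [2, 2, 6, 8, 8, 13], requiring 5 comparisons. The merge step runs in O(n) time where n is the total number of elements.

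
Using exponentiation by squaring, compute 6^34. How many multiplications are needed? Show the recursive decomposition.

Computing 6^34 by squaring (build up from 6^1; each line after the first costs one multiplication):

6^1 = 6
6^2 = (6^1)^2 = 6^2 = 36
6^4 = (6^2)^2 = 36^2 = 1296
6^8 = (6^4)^2 = 1296^2 = 1679616
6^16 = (6^8)^2 = 1679616^2 = 2821109907456
6^17 = 6 * 6^16 = 6 * 2821109907456 = 16926659444736
6^34 = (6^17)^2 = 16926659444736^2 = 286511799958070431838109696

Result: 286511799958070431838109696
Multiplications needed: 6 (6 lines after 6^1)

6^34 = 286511799958070431838109696. Using exponentiation by squaring, this requires 6 multiplications. The key idea: if the exponent is even, square the half-power; if odd, multiply by the base once.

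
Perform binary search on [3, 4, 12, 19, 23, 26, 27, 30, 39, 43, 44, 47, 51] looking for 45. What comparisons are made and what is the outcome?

Binary search for 45 in [3, 4, 12, 19, 23, 26, 27, 30, 39, 43, 44, 47, 51]:

lo=0, hi=12, mid=6, arr[mid]=27 -> 27 < 45, search right half
lo=7, hi=12, mid=9, arr[mid]=43 -> 43 < 45, search right half
lo=10, hi=12, mid=11, arr[mid]=47 -> 47 > 45, search left half
lo=10, hi=10, mid=10, arr[mid]=44 -> 44 < 45, search right half
lo=11 > hi=10, target 45 not found

Binary search determines that 45 is not in the array after 4 comparisons. The search space was exhausted without finding the target.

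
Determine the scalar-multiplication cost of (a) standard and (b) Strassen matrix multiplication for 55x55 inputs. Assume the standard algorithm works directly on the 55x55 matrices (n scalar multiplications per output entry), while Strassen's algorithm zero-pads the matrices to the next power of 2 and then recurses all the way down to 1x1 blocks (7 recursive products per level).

Matrix multiplication for 55x55 matrices:

Strassen's algorithm requires power-of-2 dimensions. Pad 55x55 to 64x64 (next power of 2).

Standard algorithm: 55^3 = 166375 multiplications
Strassen's algorithm: 7^(log2(64)) = 7^6 = 117649 multiplications
Savings: 166375 - 117649 = 48726 multiplications

Standard: 166375 multiplications (55^3). Strassen: 117649 multiplications (7^6, after padding to 64x64). Strassen reduces 8 recursive multiplications to 7 at each level.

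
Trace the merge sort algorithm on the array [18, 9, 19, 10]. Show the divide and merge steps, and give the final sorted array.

Merge sort trace:

Split: [18, 9, 19, 10] -> [18, 9] and [19, 10]
  Split: [18, 9] -> [18] and [9]
  Merge: [18] + [9] -> [9, 18]
  Split: [19, 10] -> [19] and [10]
  Merge: [19] + [10] -> [10, 19]
Merge: [9, 18] + [10, 19] -> [9, 10, 18, 19]

Final sorted array: [9, 10, 18, 19]

The merge sort proceeds by recursively splitting the array and merging sorted halves.
After all merges, the sorted array is [9, 10, 18, 19].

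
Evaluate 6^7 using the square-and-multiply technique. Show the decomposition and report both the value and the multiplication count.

Computing 6^7 by squaring (build up from 6^1; each line after the first costs one multiplication):

6^1 = 6
6^2 = (6^1)^2 = 6^2 = 36
6^3 = 6 * 6^2 = 6 * 36 = 216
6^6 = (6^3)^2 = 216^2 = 46656
6^7 = 6 * 6^6 = 6 * 46656 = 279936

Result: 279936
Multiplications needed: 4 (4 lines after 6^1)

6^7 = 279936. Using exponentiation by squaring, this requires 4 multiplications. The key idea: if the exponent is even, square the half-power; if odd, multiply by the base once.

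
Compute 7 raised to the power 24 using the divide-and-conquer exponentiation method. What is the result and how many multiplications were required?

Computing 7^24 by squaring (build up from 7^1; each line after the first costs one multiplication):

7^1 = 7
7^2 = (7^1)^2 = 7^2 = 49
7^3 = 7 * 7^2 = 7 * 49 = 343
7^6 = (7^3)^2 = 343^2 = 117649
7^12 = (7^6)^2 = 117649^2 = 13841287201
7^24 = (7^12)^2 = 13841287201^2 = 191581231380566414401

Result: 191581231380566414401
Multiplications needed: 5 (5 lines after 7^1)

7^24 = 191581231380566414401. Using exponentiation by squaring, this requires 5 multiplications. The key idea: if the exponent is even, square the half-power; if odd, multiply by the base once.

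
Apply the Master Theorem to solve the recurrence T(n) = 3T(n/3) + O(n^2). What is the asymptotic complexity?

Master Theorem for T(n) = 3T(n/3) + O(n^2):

a = 3, b = 3, c = 2
log_b(a) = log_3(3) = 1.0000

Case 3: c = 2 > log_3(3) = 1.0000
T(n) = O(n^2) = O(n^2)

For T(n) = 3T(n/3) + O(n^2): log_3(3) = 1.0000. This is Case 3 of the Master Theorem (c > log_b(a), work dominated by root), giving O(n^2).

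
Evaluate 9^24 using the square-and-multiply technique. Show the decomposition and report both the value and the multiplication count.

Computing 9^24 by squaring (build up from 9^1; each line after the first costs one multiplication):

9^1 = 9
9^2 = (9^1)^2 = 9^2 = 81
9^3 = 9 * 9^2 = 9 * 81 = 729
9^6 = (9^3)^2 = 729^2 = 531441
9^12 = (9^6)^2 = 531441^2 = 282429536481
9^24 = (9^12)^2 = 282429536481^2 = 79766443076872509863361

Result: 79766443076872509863361
Multiplications needed: 5 (5 lines after 9^1)

9^24 = 79766443076872509863361. Using exponentiation by squaring, this requires 5 multiplications. The key idea: if the exponent is even, square the half-power; if odd, multiply by the base once.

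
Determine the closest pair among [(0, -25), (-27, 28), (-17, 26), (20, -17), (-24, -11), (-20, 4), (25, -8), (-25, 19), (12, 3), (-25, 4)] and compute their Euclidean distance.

Computing all pairwise distances among 10 points:

d((0, -25), (-27, 28)) = 59.4811
d((0, -25), (-17, 26)) = 53.7587
d((0, -25), (20, -17)) = 21.5407
d((0, -25), (-24, -11)) = 27.7849
d((0, -25), (-20, 4)) = 35.2278
d((0, -25), (25, -8)) = 30.2324
d((0, -25), (-25, 19)) = 50.6063
d((0, -25), (12, 3)) = 30.4631
d((0, -25), (-25, 4)) = 38.2884
d((-27, 28), (-17, 26)) = 10.198
d((-27, 28), (20, -17)) = 65.0692
d((-27, 28), (-24, -11)) = 39.1152
d((-27, 28), (-20, 4)) = 25.0
d((-27, 28), (25, -8)) = 63.2456
d((-27, 28), (-25, 19)) = 9.2195
d((-27, 28), (12, 3)) = 46.3249
d((-27, 28), (-25, 4)) = 24.0832
d((-17, 26), (20, -17)) = 56.7274
d((-17, 26), (-24, -11)) = 37.6563
d((-17, 26), (-20, 4)) = 22.2036
d((-17, 26), (25, -8)) = 54.037
d((-17, 26), (-25, 19)) = 10.6301
d((-17, 26), (12, 3)) = 37.0135
d((-17, 26), (-25, 4)) = 23.4094
d((20, -17), (-24, -11)) = 44.4072
d((20, -17), (-20, 4)) = 45.1774
d((20, -17), (25, -8)) = 10.2956
d((20, -17), (-25, 19)) = 57.6281
d((20, -17), (12, 3)) = 21.5407
d((20, -17), (-25, 4)) = 49.6588
d((-24, -11), (-20, 4)) = 15.5242
d((-24, -11), (25, -8)) = 49.0918
d((-24, -11), (-25, 19)) = 30.0167
d((-24, -11), (12, 3)) = 38.6264
d((-24, -11), (-25, 4)) = 15.0333
d((-20, 4), (25, -8)) = 46.5725
d((-20, 4), (-25, 19)) = 15.8114
d((-20, 4), (12, 3)) = 32.0156
d((-20, 4), (-25, 4)) = 5.0 <-- minimum
d((25, -8), (-25, 19)) = 56.8243
d((25, -8), (12, 3)) = 17.0294
d((25, -8), (-25, 4)) = 51.4198
d((-25, 19), (12, 3)) = 40.3113
d((-25, 19), (-25, 4)) = 15.0
d((12, 3), (-25, 4)) = 37.0135

Closest pair: (-20, 4) and (-25, 4) with distance 5.0

The closest pair is (-20, 4) and (-25, 4) with Euclidean distance 5.0. For 10 points, brute-force pairwise comparison is shown above. For large n, the divide-and-conquer algorithm (sort by x, recurse on halves, check the dividing strip) achieves O(n log n).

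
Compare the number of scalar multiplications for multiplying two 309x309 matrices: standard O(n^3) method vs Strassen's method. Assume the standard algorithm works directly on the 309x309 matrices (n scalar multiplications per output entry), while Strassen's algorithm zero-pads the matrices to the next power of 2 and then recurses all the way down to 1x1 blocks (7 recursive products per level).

Matrix multiplication for 309x309 matrices:

Strassen's algorithm requires power-of-2 dimensions. Pad 309x309 to 512x512 (next power of 2).

Standard algorithm: 309^3 = 29503629 multiplications
Strassen's algorithm: 7^(log2(512)) = 7^9 = 40353607 multiplications
Difference: 29503629 - 40353607 = -10849978 (Strassen uses MORE here due to padding overhead — for small or just-over-power-of-2 n, padding can outweigh the per-level savings)

Standard: 29503629 multiplications (309^3). Strassen: 40353607 multiplications (7^9, after padding to 512x512). Strassen reduces 8 recursive multiplications to 7 at each level.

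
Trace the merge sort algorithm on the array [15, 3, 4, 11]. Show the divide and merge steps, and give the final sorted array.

Merge sort trace:

Split: [15, 3, 4, 11] -> [15, 3] and [4, 11]
  Split: [15, 3] -> [15] and [3]
  Merge: [15] + [3] -> [3, 15]
  Split: [4, 11] -> [4] and [11]
  Merge: [4] + [11] -> [4, 11]
Merge: [3, 15] + [4, 11] -> [3, 4, 11, 15]

Final sorted array: [3, 4, 11, 15]

The merge sort proceeds by recursively splitting the array and merging sorted halves.
After all merges, the sorted array is [3, 4, 11, 15].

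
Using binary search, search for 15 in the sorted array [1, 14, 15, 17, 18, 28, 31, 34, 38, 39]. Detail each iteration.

Binary search for 15 in [1, 14, 15, 17, 18, 28, 31, 34, 38, 39]:

lo=0, hi=9, mid=4, arr[mid]=18 -> 18 > 15, search left half
lo=0, hi=3, mid=1, arr[mid]=14 -> 14 < 15, search right half
lo=2, hi=3, mid=2, arr[mid]=15 -> Found target at index 2!

Binary search finds 15 at index 2 after 3 comparisons. The search repeatedly halves the search space by comparing with the middle element.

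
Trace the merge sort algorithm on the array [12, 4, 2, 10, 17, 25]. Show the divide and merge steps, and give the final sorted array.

Merge sort trace:

Split: [12, 4, 2, 10, 17, 25] -> [12, 4, 2] and [10, 17, 25]
  Split: [12, 4, 2] -> [12] and [4, 2]
    Split: [4, 2] -> [4] and [2]
    Merge: [4] + [2] -> [2, 4]
  Merge: [12] + [2, 4] -> [2, 4, 12]
  Split: [10, 17, 25] -> [10] and [17, 25]
    Split: [17, 25] -> [17] and [25]
    Merge: [17] + [25] -> [17, 25]
  Merge: [10] + [17, 25] -> [10, 17, 25]
Merge: [2, 4, 12] + [10, 17, 25] -> [2, 4, 10, 12, 17, 25]

Final sorted array: [2, 4, 10, 12, 17, 25]

The merge sort proceeds by recursively splitting the array and merging sorted halves.
After all merges, the sorted array is [2, 4, 10, 12, 17, 25].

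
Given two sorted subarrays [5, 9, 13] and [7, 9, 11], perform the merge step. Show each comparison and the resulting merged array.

Merging process:

Compare 5 vs 7: take 5 from left. Merged: [5]
Compare 9 vs 7: take 7 from right. Merged: [5, 7]
Compare 9 vs 9: take 9 from left. Merged: [5, 7, 9]
Compare 13 vs 9: take 9 from right. Merged: [5, 7, 9, 9]
Compare 13 vs 11: take 11 from right. Merged: [5, 7, 9, 9, 11]
Append remaining from left: [13]. Merged: [5, 7, 9, 9, 11, 13]

Final merged array: [5, 7, 9, 9, 11, 13]
Total comparisons: 5

The merged array is [5, 7, 9, 9, 11, 13], requiring 5 comparisons. The merge step runs in O(n) time where n is the total number of elements.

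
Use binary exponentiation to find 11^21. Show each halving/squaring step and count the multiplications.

Computing 11^21 by squaring (build up from 11^1; each line after the first costs one multiplication):

11^1 = 11
11^2 = (11^1)^2 = 11^2 = 121
11^4 = (11^2)^2 = 121^2 = 14641
11^5 = 11 * 11^4 = 11 * 14641 = 161051
11^10 = (11^5)^2 = 161051^2 = 25937424601
11^20 = (11^10)^2 = 25937424601^2 = 672749994932560009201
11^21 = 11 * 11^20 = 11 * 672749994932560009201 = 7400249944258160101211

Result: 7400249944258160101211
Multiplications needed: 6 (6 lines after 11^1)

11^21 = 7400249944258160101211. Using exponentiation by squaring, this requires 6 multiplications. The key idea: if the exponent is even, square the half-power; if odd, multiply by the base once.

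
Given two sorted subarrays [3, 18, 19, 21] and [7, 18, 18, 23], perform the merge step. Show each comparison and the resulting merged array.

Merging process:

Compare 3 vs 7: take 3 from left. Merged: [3]
Compare 18 vs 7: take 7 from right. Merged: [3, 7]
Compare 18 vs 18: take 18 from left. Merged: [3, 7, 18]
Compare 19 vs 18: take 18 from right. Merged: [3, 7, 18, 18]
Compare 19 vs 18: take 18 from right. Merged: [3, 7, 18, 18, 18]
Compare 19 vs 23: take 19 from left. Merged: [3, 7, 18, 18, 18, 19]
Compare 21 vs 23: take 21 from left. Merged: [3, 7, 18, 18, 18, 19, 21]
Append remaining from right: [23]. Merged: [3, 7, 18, 18, 18, 19, 21, 23]

Final merged array: [3, 7, 18, 18, 18, 19, 21, 23]
Total comparisons: 7

The merged array is [3, 7, 18, 18, 18, 19, 21, 23], requiring 7 comparisons. The merge step runs in O(n) time where n is the total number of elements.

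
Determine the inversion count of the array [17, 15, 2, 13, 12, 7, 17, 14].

Finding inversions in [17, 15, 2, 13, 12, 7, 17, 14]:

(0, 1): arr[0]=17 > arr[1]=15
(0, 2): arr[0]=17 > arr[2]=2
(0, 3): arr[0]=17 > arr[3]=13
(0, 4): arr[0]=17 > arr[4]=12
(0, 5): arr[0]=17 > arr[5]=7
(0, 7): arr[0]=17 > arr[7]=14
(1, 2): arr[1]=15 > arr[2]=2
(1, 3): arr[1]=15 > arr[3]=13
(1, 4): arr[1]=15 > arr[4]=12
(1, 5): arr[1]=15 > arr[5]=7
(1, 7): arr[1]=15 > arr[7]=14
(3, 4): arr[3]=13 > arr[4]=12
(3, 5): arr[3]=13 > arr[5]=7
(4, 5): arr[4]=12 > arr[5]=7
(6, 7): arr[6]=17 > arr[7]=14

Total inversions: 15

The array has 15 inversion(s): (0,1), (0,2), (0,3), (0,4), (0,5), (0,7), (1,2), (1,3), (1,4), (1,5), (1,7), (3,4), (3,5), (4,5), (6,7). Each pair (i,j) satisfies i < j and arr[i] > arr[j].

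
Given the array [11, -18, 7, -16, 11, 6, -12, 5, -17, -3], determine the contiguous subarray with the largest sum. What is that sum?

Using Kadane's algorithm on [11, -18, 7, -16, 11, 6, -12, 5, -17, -3]:

Scanning through the array:
Position 1 (value -18): max_ending_here = -7, max_so_far = 11
Position 2 (value 7): max_ending_here = 7, max_so_far = 11
Position 3 (value -16): max_ending_here = -9, max_so_far = 11
Position 4 (value 11): max_ending_here = 11, max_so_far = 11
Position 5 (value 6): max_ending_here = 17, max_so_far = 17
Position 6 (value -12): max_ending_here = 5, max_so_far = 17
Position 7 (value 5): max_ending_here = 10, max_so_far = 17
Position 8 (value -17): max_ending_here = -7, max_so_far = 17
Position 9 (value -3): max_ending_here = -3, max_so_far = 17

Maximum subarray: [11, 6]
Maximum sum: 17

The maximum subarray is [11, 6] with sum 17. This subarray runs from index 4 to index 5.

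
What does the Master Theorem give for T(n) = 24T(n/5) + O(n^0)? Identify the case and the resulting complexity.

Master Theorem for T(n) = 24T(n/5) + O(n^0):

a = 24, b = 5, c = 0
log_b(a) = log_5(24) = 1.9746

Case 1: c = 0 < log_5(24) = 1.9746
T(n) = O(n^(log_5 24))

For T(n) = 24T(n/5) + O(n^0): log_5(24) = 1.9746. This is Case 1 of the Master Theorem (c < log_b(a), work dominated by leaves), giving O(n^(log_5 24)).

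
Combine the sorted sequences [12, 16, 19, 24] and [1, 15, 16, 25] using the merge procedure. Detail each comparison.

Merging process:

Compare 12 vs 1: take 1 from right. Merged: [1]
Compare 12 vs 15: take 12 from left. Merged: [1, 12]
Compare 16 vs 15: take 15 from right. Merged: [1, 12, 15]
Compare 16 vs 16: take 16 from left. Merged: [1, 12, 15, 16]
Compare 19 vs 16: take 16 from right. Merged: [1, 12, 15, 16, 16]
Compare 19 vs 25: take 19 from left. Merged: [1, 12, 15, 16, 16, 19]
Compare 24 vs 25: take 24 from left. Merged: [1, 12, 15, 16, 16, 19, 24]
Append remaining from right: [25]. Merged: [1, 12, 15, 16, 16, 19, 24, 25]

Final merged array: [1, 12, 15, 16, 16, 19, 24, 25]
Total comparisons: 7

The merged array is [1, 12, 15, 16, 16, 19, 24, 25], requiring 7 comparisons. The merge step runs in O(n) time where n is the total number of elements.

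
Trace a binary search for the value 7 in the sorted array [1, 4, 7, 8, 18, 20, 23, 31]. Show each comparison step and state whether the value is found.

Binary search for 7 in [1, 4, 7, 8, 18, 20, 23, 31]:

lo=0, hi=7, mid=3, arr[mid]=8 -> 8 > 7, search left half
lo=0, hi=2, mid=1, arr[mid]=4 -> 4 < 7, search right half
lo=2, hi=2, mid=2, arr[mid]=7 -> Found target at index 2!

Binary search finds 7 at index 2 after 3 comparisons. The search repeatedly halves the search space by comparing with the middle element.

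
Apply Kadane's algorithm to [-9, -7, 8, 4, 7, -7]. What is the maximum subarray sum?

Using Kadane's algorithm on [-9, -7, 8, 4, 7, -7]:

Scanning through the array:
Position 1 (value -7): max_ending_here = -7, max_so_far = -7
Position 2 (value 8): max_ending_here = 8, max_so_far = 8
Position 3 (value 4): max_ending_here = 12, max_so_far = 12
Position 4 (value 7): max_ending_here = 19, max_so_far = 19
Position 5 (value -7): max_ending_here = 12, max_so_far = 19

Maximum subarray: [8, 4, 7]
Maximum sum: 19

The maximum subarray is [8, 4, 7] with sum 19. This subarray runs from index 2 to index 4.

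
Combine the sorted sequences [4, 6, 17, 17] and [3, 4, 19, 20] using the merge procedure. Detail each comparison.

Merging process:

Compare 4 vs 3: take 3 from right. Merged: [3]
Compare 4 vs 4: take 4 from left. Merged: [3, 4]
Compare 6 vs 4: take 4 from right. Merged: [3, 4, 4]
Compare 6 vs 19: take 6 from left. Merged: [3, 4, 4, 6]
Compare 17 vs 19: take 17 from left. Merged: [3, 4, 4, 6, 17]
Compare 17 vs 19: take 17 from left. Merged: [3, 4, 4, 6, 17, 17]
Append remaining from right: [19, 20]. Merged: [3, 4, 4, 6, 17, 17, 19, 20]

Final merged array: [3, 4, 4, 6, 17, 17, 19, 20]
Total comparisons: 6

The merged array is [3, 4, 4, 6, 17, 17, 19, 20], requiring 6 comparisons. The merge step runs in O(n) time where n is the total number of elements.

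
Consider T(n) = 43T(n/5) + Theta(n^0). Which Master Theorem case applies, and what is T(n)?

Master Theorem for T(n) = 43T(n/5) + O(n^0):

a = 43, b = 5, c = 0
log_b(a) = log_5(43) = 2.3370

Case 1: c = 0 < log_5(43) = 2.3370
T(n) = O(n^(log_5 43))

For T(n) = 43T(n/5) + O(n^0): log_5(43) = 2.3370. This is Case 1 of the Master Theorem (c < log_b(a), work dominated by leaves), giving O(n^(log_5 43)).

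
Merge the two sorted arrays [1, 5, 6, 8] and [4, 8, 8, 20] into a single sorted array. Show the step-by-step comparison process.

Merging process:

Compare 1 vs 4: take 1 from left. Merged: [1]
Compare 5 vs 4: take 4 from right. Merged: [1, 4]
Compare 5 vs 8: take 5 from left. Merged: [1, 4, 5]
Compare 6 vs 8: take 6 from left. Merged: [1, 4, 5, 6]
Compare 8 vs 8: take 8 from left. Merged: [1, 4, 5, 6, 8]
Append remaining from right: [8, 8, 20]. Merged: [1, 4, 5, 6, 8, 8, 8, 20]

Final merged array: [1, 4, 5, 6, 8, 8, 8, 20]
Total comparisons: 5

The merged array is [1, 4, 5, 6, 8, 8, 8, 20], requiring 5 comparisons. The merge step runs in O(n) time where n is the total number of elements.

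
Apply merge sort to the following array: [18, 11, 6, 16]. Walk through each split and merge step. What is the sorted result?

Merge sort trace:

Split: [18, 11, 6, 16] -> [18, 11] and [6, 16]
  Split: [18, 11] -> [18] and [11]
  Merge: [18] + [11] -> [11, 18]
  Split: [6, 16] -> [6] and [16]
  Merge: [6] + [16] -> [6, 16]
Merge: [11, 18] + [6, 16] -> [6, 11, 16, 18]

Final sorted array: [6, 11, 16, 18]

The merge sort proceeds by recursively splitting the array and merging sorted halves.
After all merges, the sorted array is [6, 11, 16, 18].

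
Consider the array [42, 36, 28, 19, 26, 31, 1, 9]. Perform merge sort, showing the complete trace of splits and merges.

Merge sort trace:

Split: [42, 36, 28, 19, 26, 31, 1, 9] -> [42, 36, 28, 19] and [26, 31, 1, 9]
  Split: [42, 36, 28, 19] -> [42, 36] and [28, 19]
    Split: [42, 36] -> [42] and [36]
    Merge: [42] + [36] -> [36, 42]
    Split: [28, 19] -> [28] and [19]
    Merge: [28] + [19] -> [19, 28]
  Merge: [36, 42] + [19, 28] -> [19, 28, 36, 42]
  Split: [26, 31, 1, 9] -> [26, 31] and [1, 9]
    Split: [26, 31] -> [26] and [31]
    Merge: [26] + [31] -> [26, 31]
    Split: [1, 9] -> [1] and [9]
    Merge: [1] + [9] -> [1, 9]
  Merge: [26, 31] + [1, 9] -> [1, 9, 26, 31]
Merge: [19, 28, 36, 42] + [1, 9, 26, 31] -> [1, 9, 19, 26, 28, 31, 36, 42]

Final sorted array: [1, 9, 19, 26, 28, 31, 36, 42]

The merge sort proceeds by recursively splitting the array and merging sorted halves.
After all merges, the sorted array is [1, 9, 19, 26, 28, 31, 36, 42].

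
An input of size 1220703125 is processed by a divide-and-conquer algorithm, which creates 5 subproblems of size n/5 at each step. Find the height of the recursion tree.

For divide and conquer with division factor 5:

Problem sizes at each level:
Level 0: 1220703125
Level 1: 244140625
Level 2: 48828125
Level 3: 9765625
Level 4: 1953125
Level 5: 390625
Level 6: 78125
Level 7: 15625
Level 8: 3125
Level 9: 625
Level 10: 125
Level 11: 25
Level 12: 5
Level 13: 1

The root is level 0 and the size-1 base case is level 13 (the tree spans levels 0 through 13, i.e. 14 levels counting the root), so the depth is the number of divisions: log_5(1220703125) = 13

The recursion tree depth is log_5(1220703125) = 13. At each level, the problem size is divided by 5, so it takes 13 divisions to reduce to a base case of size 1. The algorithm makes 5 recursive calls at each level.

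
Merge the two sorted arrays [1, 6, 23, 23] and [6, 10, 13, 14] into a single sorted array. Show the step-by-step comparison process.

Merging process:

Compare 1 vs 6: take 1 from left. Merged: [1]
Compare 6 vs 6: take 6 from left. Merged: [1, 6]
Compare 23 vs 6: take 6 from right. Merged: [1, 6, 6]
Compare 23 vs 10: take 10 from right. Merged: [1, 6, 6, 10]
Compare 23 vs 13: take 13 from right. Merged: [1, 6, 6, 10, 13]
Compare 23 vs 14: take 14 from right. Merged: [1, 6, 6, 10, 13, 14]
Append remaining from left: [23, 23]. Merged: [1, 6, 6, 10, 13, 14, 23, 23]

Final merged array: [1, 6, 6, 10, 13, 14, 23, 23]
Total comparisons: 6

The merged array is [1, 6, 6, 10, 13, 14, 23, 23], requiring 6 comparisons. The merge step runs in O(n) time where n is the total number of elements.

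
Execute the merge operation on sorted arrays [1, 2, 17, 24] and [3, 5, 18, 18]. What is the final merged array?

Merging process:

Compare 1 vs 3: take 1 from left. Merged: [1]
Compare 2 vs 3: take 2 from left. Merged: [1, 2]
Compare 17 vs 3: take 3 from right. Merged: [1, 2, 3]
Compare 17 vs 5: take 5 from right. Merged: [1, 2, 3, 5]
Compare 17 vs 18: take 17 from left. Merged: [1, 2, 3, 5, 17]
Compare 24 vs 18: take 18 from right. Merged: [1, 2, 3, 5, 17, 18]
Compare 24 vs 18: take 18 from right. Merged: [1, 2, 3, 5, 17, 18, 18]
Append remaining from left: [24]. Merged: [1, 2, 3, 5, 17, 18, 18, 24]

Final merged array: [1, 2, 3, 5, 17, 18, 18, 24]
Total comparisons: 7

The merged array is [1, 2, 3, 5, 17, 18, 18, 24], requiring 7 comparisons. The merge step runs in O(n) time where n is the total number of elements.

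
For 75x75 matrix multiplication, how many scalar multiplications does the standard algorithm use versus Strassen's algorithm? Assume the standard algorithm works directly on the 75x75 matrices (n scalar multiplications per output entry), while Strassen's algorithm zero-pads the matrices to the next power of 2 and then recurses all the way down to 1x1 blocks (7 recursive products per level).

Matrix multiplication for 75x75 matrices:

Strassen's algorithm requires power-of-2 dimensions. Pad 75x75 to 128x128 (next power of 2).

Standard algorithm: 75^3 = 421875 multiplications
Strassen's algorithm: 7^(log2(128)) = 7^7 = 823543 multiplications
Difference: 421875 - 823543 = -401668 (Strassen uses MORE here due to padding overhead — for small or just-over-power-of-2 n, padding can outweigh the per-level savings)

Standard: 421875 multiplications (75^3). Strassen: 823543 multiplications (7^7, after padding to 128x128). Strassen reduces 8 recursive multiplications to 7 at each level.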